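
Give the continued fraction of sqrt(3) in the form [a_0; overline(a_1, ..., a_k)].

Write x_i = (sqrt(3) + m_i)/d_i with (m_0, d_0) = (0, 1). a_0 = floor(sqrt(3)) = 1, since 1^2 = 1 <= 3 < 4 = 2^2.
Iterate m_{i+1} = d_i*a_i - m_i, d_{i+1} = (3 - m_{i+1}^2)/d_i, a_{i+1} = floor((a_0 + m_{i+1})/d_{i+1}):
  m_1 = 1*1 - 0 = 1, d_1 = (3 - 1^2)/1 = 2/1 = 2, a_1 = floor((1 + 1)/2) = 1.
  m_2 = 2*1 - 1 = 1, d_2 = (3 - 1^2)/2 = 2/2 = 1, a_2 = floor((1 + 1)/1) = 2.
  m_3 = 1*2 - 1 = 1, d_3 = (3 - 1^2)/1 = 2/1 = 2: (m_3, d_3) = (m_1, d_1) = (1, 2), so from here the quotients repeat a_1, a_2; the period length is 2.
Hence the expansion of sqrt(3) is a_0 = 1 followed by the repeating block 1, 2 (period 2).

[1; overline(1, 2)]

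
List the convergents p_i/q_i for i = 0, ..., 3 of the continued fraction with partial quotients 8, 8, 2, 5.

Using the convergent recurrence p_i = a_i*p_{i-1} + p_{i-2}, q_i = a_i*q_{i-1} + q_{i-2} with p_{-2}=0, p_{-1}=1, q_{-2}=1, q_{-1}=0:
  i=0: a_0=8, p_0 = 8*1 + 0 = 8, q_0 = 8*0 + 1 = 1.
  i=1: a_1=8, p_1 = 8*8 + 1 = 65, q_1 = 8*1 + 0 = 8.
  i=2: a_2=2, p_2 = 2*65 + 8 = 138, q_2 = 2*8 + 1 = 17.
  i=3: a_3=5, p_3 = 5*138 + 65 = 755, q_3 = 5*17 + 8 = 93.

8/1, 65/8, 138/17, 755/93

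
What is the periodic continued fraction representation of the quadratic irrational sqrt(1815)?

Write x_i = (sqrt(1815) + m_i)/d_i with (m_0, d_0) = (0, 1). a_0 = floor(sqrt(1815)) = 42, since 42^2 = 1764 <= 1815 < 1849 = 43^2.
Iterate m_{i+1} = d_i*a_i - m_i, d_{i+1} = (1815 - m_{i+1}^2)/d_i, a_{i+1} = floor((a_0 + m_{i+1})/d_{i+1}):
  m_1 = 1*42 - 0 = 42, d_1 = (1815 - 42^2)/1 = 51/1 = 51, a_1 = floor((42 + 42)/51) = 1.
  m_2 = 51*1 - 42 = 9, d_2 = (1815 - 9^2)/51 = 1734/51 = 34, a_2 = floor((42 + 9)/34) = 1.
  m_3 = 34*1 - 9 = 25, d_3 = (1815 - 25^2)/34 = 1190/34 = 35, a_3 = floor((42 + 25)/35) = 1.
  m_4 = 35*1 - 25 = 10, d_4 = (1815 - 10^2)/35 = 1715/35 = 49, a_4 = floor((42 + 10)/49) = 1.
  m_5 = 49*1 - 10 = 39, d_5 = (1815 - 39^2)/49 = 294/49 = 6, a_5 = floor((42 + 39)/6) = 13.
  m_6 = 6*13 - 39 = 39, d_6 = (1815 - 39^2)/6 = 294/6 = 49, a_6 = floor((42 + 39)/49) = 1.
  m_7 = 49*1 - 39 = 10, d_7 = (1815 - 10^2)/49 = 1715/49 = 35, a_7 = floor((42 + 10)/35) = 1.
  m_8 = 35*1 - 10 = 25, d_8 = (1815 - 25^2)/35 = 1190/35 = 34, a_8 = floor((42 + 25)/34) = 1.
  m_9 = 34*1 - 25 = 9, d_9 = (1815 - 9^2)/34 = 1734/34 = 51, a_9 = floor((42 + 9)/51) = 1.
  m_10 = 51*1 - 9 = 42, d_10 = (1815 - 42^2)/51 = 51/51 = 1, a_10 = floor((42 + 42)/1) = 84.
  m_11 = 1*84 - 42 = 42, d_11 = (1815 - 42^2)/1 = 51/1 = 51: (m_11, d_11) = (m_1, d_1) = (42, 51), so from here the quotients repeat a_1, ..., a_10; the period length is 10.
Hence the expansion of sqrt(1815) is a_0 = 42 followed by the repeating block 1, 1, 1, 1, 13, 1, 1, 1, 1, 84 (period 10).

[42; (1, 1, 1, 1, 13, 1, 1, 1, 1, 84)]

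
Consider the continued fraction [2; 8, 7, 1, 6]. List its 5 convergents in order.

2/1, 17/8, 121/57, 138/65, 949/447

Using the convergent recurrence p_i = a_i*p_{i-1} + p_{i-2}, q_i = a_i*q_{i-1} + q_{i-2} with p_{-2}=0, p_{-1}=1, q_{-2}=1, q_{-1}=0:
  i=0: a_0=2, p_0 = 2*1 + 0 = 2, q_0 = 2*0 + 1 = 1.
  i=1: a_1=8, p_1 = 8*2 + 1 = 17, q_1 = 8*1 + 0 = 8.
  i=2: a_2=7, p_2 = 7*17 + 2 = 121, q_2 = 7*8 + 1 = 57.
  i=3: a_3=1, p_3 = 1*121 + 17 = 138, q_3 = 1*57 + 8 = 65.
  i=4: a_4=6, p_4 = 6*138 + 121 = 949, q_4 = 6*65 + 57 = 447.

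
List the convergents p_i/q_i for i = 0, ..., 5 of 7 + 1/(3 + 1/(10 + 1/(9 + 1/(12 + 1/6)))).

Using the convergent recurrence p_i = a_i*p_{i-1} + p_{i-2}, q_i = a_i*q_{i-1} + q_{i-2} with p_{-2}=0, p_{-1}=1, q_{-2}=1, q_{-1}=0:
  i=0: a_0=7, p_0 = 7*1 + 0 = 7, q_0 = 7*0 + 1 = 1.
  i=1: a_1=3, p_1 = 3*7 + 1 = 22, q_1 = 3*1 + 0 = 3.
  i=2: a_2=10, p_2 = 10*22 + 7 = 227, q_2 = 10*3 + 1 = 31.
  i=3: a_3=9, p_3 = 9*227 + 22 = 2065, q_3 = 9*31 + 3 = 282.
  i=4: a_4=12, p_4 = 12*2065 + 227 = 25007, q_4 = 12*282 + 31 = 3415.
  i=5: a_5=6, p_5 = 6*25007 + 2065 = 152107, q_5 = 6*3415 + 282 = 20772.

7/1, 22/3, 227/31, 2065/282, 25007/3415, 152107/20772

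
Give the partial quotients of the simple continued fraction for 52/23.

Run the Euclidean algorithm on 52 and 23; the successive quotients are the partial quotients a_0, a_1, ... (each step inverts the fractional part left over by the previous one):
  52 = 2*23 + 6, so a_0 = 2.
  23 = 3*6 + 5, so a_1 = 3.
  6 = 1*5 + 1, so a_2 = 1.
  5 = 5*1 + 0, so a_3 = 5.
The remainder reaches 0 after 4 divisions, so the expansion has 4 partial quotients, read off in order.

[2; 3, 1, 5]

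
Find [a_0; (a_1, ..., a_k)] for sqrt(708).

Write x_i = (sqrt(708) + m_i)/d_i with (m_0, d_0) = (0, 1). a_0 = floor(sqrt(708)) = 26, since 26^2 = 676 <= 708 < 729 = 27^2.
Iterate m_{i+1} = d_i*a_i - m_i, d_{i+1} = (708 - m_{i+1}^2)/d_i, a_{i+1} = floor((a_0 + m_{i+1})/d_{i+1}):
  m_1 = 1*26 - 0 = 26, d_1 = (708 - 26^2)/1 = 32/1 = 32, a_1 = floor((26 + 26)/32) = 1.
  m_2 = 32*1 - 26 = 6, d_2 = (708 - 6^2)/32 = 672/32 = 21, a_2 = floor((26 + 6)/21) = 1.
  m_3 = 21*1 - 6 = 15, d_3 = (708 - 15^2)/21 = 483/21 = 23, a_3 = floor((26 + 15)/23) = 1.
  m_4 = 23*1 - 15 = 8, d_4 = (708 - 8^2)/23 = 644/23 = 28, a_4 = floor((26 + 8)/28) = 1.
  m_5 = 28*1 - 8 = 20, d_5 = (708 - 20^2)/28 = 308/28 = 11, a_5 = floor((26 + 20)/11) = 4.
  m_6 = 11*4 - 20 = 24, d_6 = (708 - 24^2)/11 = 132/11 = 12, a_6 = floor((26 + 24)/12) = 4.
  m_7 = 12*4 - 24 = 24, d_7 = (708 - 24^2)/12 = 132/12 = 11, a_7 = floor((26 + 24)/11) = 4.
  m_8 = 11*4 - 24 = 20, d_8 = (708 - 20^2)/11 = 308/11 = 28, a_8 = floor((26 + 20)/28) = 1.
  m_9 = 28*1 - 20 = 8, d_9 = (708 - 8^2)/28 = 644/28 = 23, a_9 = floor((26 + 8)/23) = 1.
  m_10 = 23*1 - 8 = 15, d_10 = (708 - 15^2)/23 = 483/23 = 21, a_10 = floor((26 + 15)/21) = 1.
  m_11 = 21*1 - 15 = 6, d_11 = (708 - 6^2)/21 = 672/21 = 32, a_11 = floor((26 + 6)/32) = 1.
  m_12 = 32*1 - 6 = 26, d_12 = (708 - 26^2)/32 = 32/32 = 1, a_12 = floor((26 + 26)/1) = 52.
  m_13 = 1*52 - 26 = 26, d_13 = (708 - 26^2)/1 = 32/1 = 32: (m_13, d_13) = (m_1, d_1) = (26, 32), so from here the quotients repeat a_1, ..., a_12; the period length is 12.
Hence the expansion of sqrt(708) is a_0 = 26 followed by the repeating block 1, 1, 1, 1, 4, 4, 4, 1, 1, 1, 1, 52 (period 12).

[26; (1, 1, 1, 1, 4, 4, 4, 1, 1, 1, 1, 52)]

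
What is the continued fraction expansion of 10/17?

Run the Euclidean algorithm on 10 and 17; the successive quotients are the partial quotients a_0, a_1, ... (each step inverts the fractional part left over by the previous one):
  10 = 0*17 + 10, so a_0 = 0.
  17 = 1*10 + 7, so a_1 = 1.
  10 = 1*7 + 3, so a_2 = 1.
  7 = 2*3 + 1, so a_3 = 2.
  3 = 3*1 + 0, so a_4 = 3.
The remainder reaches 0 after 5 divisions, so the expansion has 5 partial quotients, read off in order.

[0; 1, 1, 2, 3]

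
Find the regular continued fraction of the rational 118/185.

[0; 1, 1, 1, 3, 5, 3]

Run the Euclidean algorithm on 118 and 185; the successive quotients are the partial quotients a_0, a_1, ... (each step inverts the fractional part left over by the previous one):
  118 = 0*185 + 118, so a_0 = 0.
  185 = 1*118 + 67, so a_1 = 1.
  118 = 1*67 + 51, so a_2 = 1.
  67 = 1*51 + 16, so a_3 = 1.
  51 = 3*16 + 3, so a_4 = 3.
  16 = 5*3 + 1, so a_5 = 5.
  3 = 3*1 + 0, so a_6 = 3.
The remainder reaches 0 after 7 divisions, so the expansion has 7 partial quotients, read off in order.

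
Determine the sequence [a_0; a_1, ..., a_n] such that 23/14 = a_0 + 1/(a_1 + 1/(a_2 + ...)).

Run the Euclidean algorithm on 23 and 14; the successive quotients are the partial quotients a_0, a_1, ... (each step inverts the fractional part left over by the previous one):
  23 = 1*14 + 9, so a_0 = 1.
  14 = 1*9 + 5, so a_1 = 1.
  9 = 1*5 + 4, so a_2 = 1.
  5 = 1*4 + 1, so a_3 = 1.
  4 = 4*1 + 0, so a_4 = 4.
The remainder reaches 0 after 5 divisions, so the expansion has 5 partial quotients, read off in order.

[1; 1, 1, 1, 4]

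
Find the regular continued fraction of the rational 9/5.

Run the Euclidean algorithm on 9 and 5; the successive quotients are the partial quotients a_0, a_1, ... (each step inverts the fractional part left over by the previous one):
  9 = 1*5 + 4, so a_0 = 1.
  5 = 1*4 + 1, so a_1 = 1.
  4 = 4*1 + 0, so a_2 = 4.
The remainder reaches 0 after 3 divisions, so the expansion has 3 partial quotients, read off in order.

[1; 1, 4]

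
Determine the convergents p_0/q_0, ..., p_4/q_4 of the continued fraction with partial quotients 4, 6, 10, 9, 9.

4/1, 25/6, 254/61, 2311/555, 21053/5056

Using the convergent recurrence p_i = a_i*p_{i-1} + p_{i-2}, q_i = a_i*q_{i-1} + q_{i-2} with p_{-2}=0, p_{-1}=1, q_{-2}=1, q_{-1}=0:
  i=0: a_0=4, p_0 = 4*1 + 0 = 4, q_0 = 4*0 + 1 = 1.
  i=1: a_1=6, p_1 = 6*4 + 1 = 25, q_1 = 6*1 + 0 = 6.
  i=2: a_2=10, p_2 = 10*25 + 4 = 254, q_2 = 10*6 + 1 = 61.
  i=3: a_3=9, p_3 = 9*254 + 25 = 2311, q_3 = 9*61 + 6 = 555.
  i=4: a_4=9, p_4 = 9*2311 + 254 = 21053, q_4 = 9*555 + 61 = 5056.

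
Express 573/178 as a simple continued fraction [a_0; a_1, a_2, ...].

Run the Euclidean algorithm on 573 and 178; the successive quotients are the partial quotients a_0, a_1, ... (each step inverts the fractional part left over by the previous one):
  573 = 3*178 + 39, so a_0 = 3.
  178 = 4*39 + 22, so a_1 = 4.
  39 = 1*22 + 17, so a_2 = 1.
  22 = 1*17 + 5, so a_3 = 1.
  17 = 3*5 + 2, so a_4 = 3.
  5 = 2*2 + 1, so a_5 = 2.
  2 = 2*1 + 0, so a_6 = 2.
The remainder reaches 0 after 7 divisions, so the expansion has 7 partial quotients, read off in order.

[3; 4, 1, 1, 3, 2, 2]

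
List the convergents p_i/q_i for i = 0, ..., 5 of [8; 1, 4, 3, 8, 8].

Using the convergent recurrence p_i = a_i*p_{i-1} + p_{i-2}, q_i = a_i*q_{i-1} + q_{i-2} with p_{-2}=0, p_{-1}=1, q_{-2}=1, q_{-1}=0:
  i=0: a_0=8, p_0 = 8*1 + 0 = 8, q_0 = 8*0 + 1 = 1.
  i=1: a_1=1, p_1 = 1*8 + 1 = 9, q_1 = 1*1 + 0 = 1.
  i=2: a_2=4, p_2 = 4*9 + 8 = 44, q_2 = 4*1 + 1 = 5.
  i=3: a_3=3, p_3 = 3*44 + 9 = 141, q_3 = 3*5 + 1 = 16.
  i=4: a_4=8, p_4 = 8*141 + 44 = 1172, q_4 = 8*16 + 5 = 133.
  i=5: a_5=8, p_5 = 8*1172 + 141 = 9517, q_5 = 8*133 + 16 = 1080.

8/1, 9/1, 44/5, 141/16, 1172/133, 9517/1080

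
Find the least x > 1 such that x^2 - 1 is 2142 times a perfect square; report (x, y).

(x, y) = (11663, 252)

First expand sqrt(2142) as a continued fraction. With x_i = (sqrt(2142) + m_i)/d_i and (m_0, d_0) = (0, 1): a_0 = floor(sqrt(2142)) = 46, since 46^2 = 2116 <= 2142 < 2209 = 47^2.
Iterate m_{i+1} = d_i*a_i - m_i, d_{i+1} = (2142 - m_{i+1}^2)/d_i, a_{i+1} = floor((a_0 + m_{i+1})/d_{i+1}):
  m_1 = 1*46 - 0 = 46, d_1 = (2142 - 46^2)/1 = 26/1 = 26, a_1 = floor((46 + 46)/26) = 3.
  m_2 = 26*3 - 46 = 32, d_2 = (2142 - 32^2)/26 = 1118/26 = 43, a_2 = floor((46 + 32)/43) = 1.
  m_3 = 43*1 - 32 = 11, d_3 = (2142 - 11^2)/43 = 2021/43 = 47, a_3 = floor((46 + 11)/47) = 1.
  m_4 = 47*1 - 11 = 36, d_4 = (2142 - 36^2)/47 = 846/47 = 18, a_4 = floor((46 + 36)/18) = 4.
  m_5 = 18*4 - 36 = 36, d_5 = (2142 - 36^2)/18 = 846/18 = 47, a_5 = floor((46 + 36)/47) = 1.
  m_6 = 47*1 - 36 = 11, d_6 = (2142 - 11^2)/47 = 2021/47 = 43, a_6 = floor((46 + 11)/43) = 1.
  m_7 = 43*1 - 11 = 32, d_7 = (2142 - 32^2)/43 = 1118/43 = 26, a_7 = floor((46 + 32)/26) = 3.
  m_8 = 26*3 - 32 = 46, d_8 = (2142 - 46^2)/26 = 26/26 = 1, a_8 = floor((46 + 46)/1) = 92.
  m_9 = 1*92 - 46 = 46, d_9 = (2142 - 46^2)/1 = 26/1 = 26: (m_9, d_9) = (m_1, d_1) = (46, 26), so from here the quotients repeat a_1, ..., a_8; the period length is 8.
So sqrt(2142) = [46; (3, 1, 1, 4, 1, 1, 3, 92)] with period length k = 8.
k is even, so the fundamental solution of x^2 - 2142y^2 = 1 is (p_{k-1}, q_{k-1}) = (p_7, q_7); compute convergents through index 7.
Convergents (p_i = a_i*p_{i-1} + p_{i-2}, q_i = a_i*q_{i-1} + q_{i-2} with p_{-2}=0, p_{-1}=1, q_{-2}=1, q_{-1}=0):
  i=0: a_0=46, p_0 = 46*1 + 0 = 46, q_0 = 46*0 + 1 = 1.
  i=1: a_1=3, p_1 = 3*46 + 1 = 139, q_1 = 3*1 + 0 = 3.
  i=2: a_2=1, p_2 = 1*139 + 46 = 185, q_2 = 1*3 + 1 = 4.
  i=3: a_3=1, p_3 = 1*185 + 139 = 324, q_3 = 1*4 + 3 = 7.
  i=4: a_4=4, p_4 = 4*324 + 185 = 1481, q_4 = 4*7 + 4 = 32.
  i=5: a_5=1, p_5 = 1*1481 + 324 = 1805, q_5 = 1*32 + 7 = 39.
  i=6: a_6=1, p_6 = 1*1805 + 1481 = 3286, q_6 = 1*39 + 32 = 71.
  i=7: a_7=3, p_7 = 3*3286 + 1805 = 11663, q_7 = 3*71 + 39 = 252.
Check: 11663^2 - 2142*252^2 = 136025569 - 136025568 = 1, so (x, y) = (11663, 252) solves the equation, and by the theorem it is the least positive solution.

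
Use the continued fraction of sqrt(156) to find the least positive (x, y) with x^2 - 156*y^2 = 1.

(x, y) = (25, 2)

First expand sqrt(156) as a continued fraction. With x_i = (sqrt(156) + m_i)/d_i and (m_0, d_0) = (0, 1): a_0 = floor(sqrt(156)) = 12, since 12^2 = 144 <= 156 < 169 = 13^2.
Iterate m_{i+1} = d_i*a_i - m_i, d_{i+1} = (156 - m_{i+1}^2)/d_i, a_{i+1} = floor((a_0 + m_{i+1})/d_{i+1}):
  m_1 = 1*12 - 0 = 12, d_1 = (156 - 12^2)/1 = 12/1 = 12, a_1 = floor((12 + 12)/12) = 2.
  m_2 = 12*2 - 12 = 12, d_2 = (156 - 12^2)/12 = 12/12 = 1, a_2 = floor((12 + 12)/1) = 24.
  m_3 = 1*24 - 12 = 12, d_3 = (156 - 12^2)/1 = 12/1 = 12: (m_3, d_3) = (m_1, d_1) = (12, 12), so from here the quotients repeat a_1, a_2; the period length is 2.
So sqrt(156) = [12; (2, 24)] with period length k = 2.
k is even, so the fundamental solution of x^2 - 156y^2 = 1 is (p_{k-1}, q_{k-1}) = (p_1, q_1); compute convergents through index 1.
Convergents (p_i = a_i*p_{i-1} + p_{i-2}, q_i = a_i*q_{i-1} + q_{i-2} with p_{-2}=0, p_{-1}=1, q_{-2}=1, q_{-1}=0):
  i=0: a_0=12, p_0 = 12*1 + 0 = 12, q_0 = 12*0 + 1 = 1.
  i=1: a_1=2, p_1 = 2*12 + 1 = 25, q_1 = 2*1 + 0 = 2.
Check: 25^2 - 156*2^2 = 625 - 624 = 1, so (x, y) = (25, 2) solves the equation, and by the theorem it is the least positive solution.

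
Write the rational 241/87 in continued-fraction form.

[2; 1, 3, 2, 1, 6]

Run the Euclidean algorithm on 241 and 87; the successive quotients are the partial quotients a_0, a_1, ... (each step inverts the fractional part left over by the previous one):
  241 = 2*87 + 67, so a_0 = 2.
  87 = 1*67 + 20, so a_1 = 1.
  67 = 3*20 + 7, so a_2 = 3.
  20 = 2*7 + 6, so a_3 = 2.
  7 = 1*6 + 1, so a_4 = 1.
  6 = 6*1 + 0, so a_5 = 6.
The remainder reaches 0 after 6 divisions, so the expansion has 6 partial quotients, read off in order.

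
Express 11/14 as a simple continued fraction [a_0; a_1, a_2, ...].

Run the Euclidean algorithm on 11 and 14; the successive quotients are the partial quotients a_0, a_1, ... (each step inverts the fractional part left over by the previous one):
  11 = 0*14 + 11, so a_0 = 0.
  14 = 1*11 + 3, so a_1 = 1.
  11 = 3*3 + 2, so a_2 = 3.
  3 = 1*2 + 1, so a_3 = 1.
  2 = 2*1 + 0, so a_4 = 2.
The remainder reaches 0 after 5 divisions, so the expansion has 5 partial quotients, read off in order.

[0; 1, 3, 1, 2]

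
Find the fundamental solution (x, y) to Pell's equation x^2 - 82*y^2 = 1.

First expand sqrt(82) as a continued fraction. With x_i = (sqrt(82) + m_i)/d_i and (m_0, d_0) = (0, 1): a_0 = floor(sqrt(82)) = 9, since 9^2 = 81 <= 82 < 100 = 10^2.
Iterate m_{i+1} = d_i*a_i - m_i, d_{i+1} = (82 - m_{i+1}^2)/d_i, a_{i+1} = floor((a_0 + m_{i+1})/d_{i+1}):
  m_1 = 1*9 - 0 = 9, d_1 = (82 - 9^2)/1 = 1/1 = 1, a_1 = floor((9 + 9)/1) = 18.
  m_2 = 1*18 - 9 = 9, d_2 = (82 - 9^2)/1 = 1/1 = 1: (m_2, d_2) = (m_1, d_1) = (9, 1), so from here the quotient a_1 repeats; the period length is 1.
So sqrt(82) = [9; (18)] with period length k = 1.
k is odd, so (p_{k-1}, q_{k-1}) only solves x^2 - 82y^2 = -1 and the fundamental solution of x^2 - 82y^2 = 1 is (p_{2k-1}, q_{2k-1}) = (p_1, q_1); compute convergents through index 1, running through the period twice.
Convergents (p_i = a_i*p_{i-1} + p_{i-2}, q_i = a_i*q_{i-1} + q_{i-2} with p_{-2}=0, p_{-1}=1, q_{-2}=1, q_{-1}=0):
  i=0: a_0=9, p_0 = 9*1 + 0 = 9, q_0 = 9*0 + 1 = 1.
  i=1: a_1=18, p_1 = 18*9 + 1 = 163, q_1 = 18*1 + 0 = 18.
Indeed p_0^2 - 82*q_0^2 = 81 - 82 = -1, not +1.
Check: 163^2 - 82*18^2 = 26569 - 26568 = 1, so (x, y) = (163, 18) solves the equation, and by the theorem it is the least positive solution.

(x, y) = (163, 18)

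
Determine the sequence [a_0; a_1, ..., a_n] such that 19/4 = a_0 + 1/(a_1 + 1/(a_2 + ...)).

[4; 1, 3]

Run the Euclidean algorithm on 19 and 4; the successive quotients are the partial quotients a_0, a_1, ... (each step inverts the fractional part left over by the previous one):
  19 = 4*4 + 3, so a_0 = 4.
  4 = 1*3 + 1, so a_1 = 1.
  3 = 3*1 + 0, so a_2 = 3.
The remainder reaches 0 after 3 divisions, so the expansion has 3 partial quotients, read off in order.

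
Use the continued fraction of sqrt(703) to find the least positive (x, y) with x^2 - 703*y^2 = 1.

(x, y) = (1159172, 43719)

First expand sqrt(703) as a continued fraction. With x_i = (sqrt(703) + m_i)/d_i and (m_0, d_0) = (0, 1): a_0 = floor(sqrt(703)) = 26, since 26^2 = 676 <= 703 < 729 = 27^2.
Iterate m_{i+1} = d_i*a_i - m_i, d_{i+1} = (703 - m_{i+1}^2)/d_i, a_{i+1} = floor((a_0 + m_{i+1})/d_{i+1}):
  m_1 = 1*26 - 0 = 26, d_1 = (703 - 26^2)/1 = 27/1 = 27, a_1 = floor((26 + 26)/27) = 1.
  m_2 = 27*1 - 26 = 1, d_2 = (703 - 1^2)/27 = 702/27 = 26, a_2 = floor((26 + 1)/26) = 1.
  m_3 = 26*1 - 1 = 25, d_3 = (703 - 25^2)/26 = 78/26 = 3, a_3 = floor((26 + 25)/3) = 17.
  m_4 = 3*17 - 25 = 26, d_4 = (703 - 26^2)/3 = 27/3 = 9, a_4 = floor((26 + 26)/9) = 5.
  m_5 = 9*5 - 26 = 19, d_5 = (703 - 19^2)/9 = 342/9 = 38, a_5 = floor((26 + 19)/38) = 1.
  m_6 = 38*1 - 19 = 19, d_6 = (703 - 19^2)/38 = 342/38 = 9, a_6 = floor((26 + 19)/9) = 5.
  m_7 = 9*5 - 19 = 26, d_7 = (703 - 26^2)/9 = 27/9 = 3, a_7 = floor((26 + 26)/3) = 17.
  m_8 = 3*17 - 26 = 25, d_8 = (703 - 25^2)/3 = 78/3 = 26, a_8 = floor((26 + 25)/26) = 1.
  m_9 = 26*1 - 25 = 1, d_9 = (703 - 1^2)/26 = 702/26 = 27, a_9 = floor((26 + 1)/27) = 1.
  m_10 = 27*1 - 1 = 26, d_10 = (703 - 26^2)/27 = 27/27 = 1, a_10 = floor((26 + 26)/1) = 52.
  m_11 = 1*52 - 26 = 26, d_11 = (703 - 26^2)/1 = 27/1 = 27: (m_11, d_11) = (m_1, d_1) = (26, 27), so from here the quotients repeat a_1, ..., a_10; the period length is 10.
So sqrt(703) = [26; (1, 1, 17, 5, 1, 5, 17, 1, 1, 52)] with period length k = 10.
k is even, so the fundamental solution of x^2 - 703y^2 = 1 is (p_{k-1}, q_{k-1}) = (p_9, q_9); compute convergents through index 9.
Convergents (p_i = a_i*p_{i-1} + p_{i-2}, q_i = a_i*q_{i-1} + q_{i-2} with p_{-2}=0, p_{-1}=1, q_{-2}=1, q_{-1}=0):
  i=0: a_0=26, p_0 = 26*1 + 0 = 26, q_0 = 26*0 + 1 = 1.
  i=1: a_1=1, p_1 = 1*26 + 1 = 27, q_1 = 1*1 + 0 = 1.
  i=2: a_2=1, p_2 = 1*27 + 26 = 53, q_2 = 1*1 + 1 = 2.
  i=3: a_3=17, p_3 = 17*53 + 27 = 928, q_3 = 17*2 + 1 = 35.
  i=4: a_4=5, p_4 = 5*928 + 53 = 4693, q_4 = 5*35 + 2 = 177.
  i=5: a_5=1, p_5 = 1*4693 + 928 = 5621, q_5 = 1*177 + 35 = 212.
  i=6: a_6=5, p_6 = 5*5621 + 4693 = 32798, q_6 = 5*212 + 177 = 1237.
  i=7: a_7=17, p_7 = 17*32798 + 5621 = 563187, q_7 = 17*1237 + 212 = 21241.
  i=8: a_8=1, p_8 = 1*563187 + 32798 = 595985, q_8 = 1*21241 + 1237 = 22478.
  i=9: a_9=1, p_9 = 1*595985 + 563187 = 1159172, q_9 = 1*22478 + 21241 = 43719.
Check: 1159172^2 - 703*43719^2 = 1343679725584 - 1343679725583 = 1, so (x, y) = (1159172, 43719) solves the equation, and by the theorem it is the least positive solution.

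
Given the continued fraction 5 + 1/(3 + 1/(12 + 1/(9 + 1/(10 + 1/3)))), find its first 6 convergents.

5/1, 16/3, 197/37, 1789/336, 18087/3397, 56050/10527

Using the convergent recurrence p_i = a_i*p_{i-1} + p_{i-2}, q_i = a_i*q_{i-1} + q_{i-2} with p_{-2}=0, p_{-1}=1, q_{-2}=1, q_{-1}=0:
  i=0: a_0=5, p_0 = 5*1 + 0 = 5, q_0 = 5*0 + 1 = 1.
  i=1: a_1=3, p_1 = 3*5 + 1 = 16, q_1 = 3*1 + 0 = 3.
  i=2: a_2=12, p_2 = 12*16 + 5 = 197, q_2 = 12*3 + 1 = 37.
  i=3: a_3=9, p_3 = 9*197 + 16 = 1789, q_3 = 9*37 + 3 = 336.
  i=4: a_4=10, p_4 = 10*1789 + 197 = 18087, q_4 = 10*336 + 37 = 3397.
  i=5: a_5=3, p_5 = 3*18087 + 1789 = 56050, q_5 = 3*3397 + 336 = 10527.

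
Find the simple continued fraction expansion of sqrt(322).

Write x_i = (sqrt(322) + m_i)/d_i with (m_0, d_0) = (0, 1). a_0 = floor(sqrt(322)) = 17, since 17^2 = 289 <= 322 < 324 = 18^2.
Iterate m_{i+1} = d_i*a_i - m_i, d_{i+1} = (322 - m_{i+1}^2)/d_i, a_{i+1} = floor((a_0 + m_{i+1})/d_{i+1}):
  m_1 = 1*17 - 0 = 17, d_1 = (322 - 17^2)/1 = 33/1 = 33, a_1 = floor((17 + 17)/33) = 1.
  m_2 = 33*1 - 17 = 16, d_2 = (322 - 16^2)/33 = 66/33 = 2, a_2 = floor((17 + 16)/2) = 16.
  m_3 = 2*16 - 16 = 16, d_3 = (322 - 16^2)/2 = 66/2 = 33, a_3 = floor((17 + 16)/33) = 1.
  m_4 = 33*1 - 16 = 17, d_4 = (322 - 17^2)/33 = 33/33 = 1, a_4 = floor((17 + 17)/1) = 34.
  m_5 = 1*34 - 17 = 17, d_5 = (322 - 17^2)/1 = 33/1 = 33: (m_5, d_5) = (m_1, d_1) = (17, 33), so from here the quotients repeat a_1, ..., a_4; the period length is 4.
Hence the expansion of sqrt(322) is a_0 = 17 followed by the repeating block 1, 16, 1, 34 (period 4).

[17; (1, 16, 1, 34)]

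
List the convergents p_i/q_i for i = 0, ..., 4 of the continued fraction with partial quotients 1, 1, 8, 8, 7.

1/1, 2/1, 17/9, 138/73, 983/520

Using the convergent recurrence p_i = a_i*p_{i-1} + p_{i-2}, q_i = a_i*q_{i-1} + q_{i-2} with p_{-2}=0, p_{-1}=1, q_{-2}=1, q_{-1}=0:
  i=0: a_0=1, p_0 = 1*1 + 0 = 1, q_0 = 1*0 + 1 = 1.
  i=1: a_1=1, p_1 = 1*1 + 1 = 2, q_1 = 1*1 + 0 = 1.
  i=2: a_2=8, p_2 = 8*2 + 1 = 17, q_2 = 8*1 + 1 = 9.
  i=3: a_3=8, p_3 = 8*17 + 2 = 138, q_3 = 8*9 + 1 = 73.
  i=4: a_4=7, p_4 = 7*138 + 17 = 983, q_4 = 7*73 + 9 = 520.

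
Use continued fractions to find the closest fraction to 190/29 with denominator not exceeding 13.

Expand x = 190/29 as a continued fraction with the Euclidean algorithm:
  190 = 6*29 + 16, so a_0 = 6.
  29 = 1*16 + 13, so a_1 = 1.
  16 = 1*13 + 3, so a_2 = 1.
  13 = 4*3 + 1, so a_3 = 4.
  3 = 3*1 + 0, so a_4 = 3.
so x = [6; 1, 1, 4, 3].
Convergents (p_i = a_i*p_{i-1} + p_{i-2}, q_i = a_i*q_{i-1} + q_{i-2} with p_{-2}=0, p_{-1}=1, q_{-2}=1, q_{-1}=0), until the denominator exceeds 13:
  i=0: a_0=6, p_0 = 6*1 + 0 = 6, q_0 = 6*0 + 1 = 1.
  i=1: a_1=1, p_1 = 1*6 + 1 = 7, q_1 = 1*1 + 0 = 1.
  i=2: a_2=1, p_2 = 1*7 + 6 = 13, q_2 = 1*1 + 1 = 2.
  i=3: a_3=4, p_3 = 4*13 + 7 = 59, q_3 = 4*2 + 1 = 9.
  i=4: a_4=3, p_4 = 3*59 + 13 = 190, q_4 = 3*9 + 2 = 29.
q_4 = 29 > 13, so the last convergent with denominator <= 13 is p_3/q_3 = 59/9.
The closest fraction with denominator <= 13 is either p_3/q_3 or the intermediate fraction (k*p_3 + p_2)/(k*q_3 + q_2) with the largest k >= 1 whose denominator stays <= 13; these approach x as k grows, and every other convergent or intermediate fraction in range is farther away.
Largest k: floor((13 - q_2)/q_3) = floor((13 - 2)/9) = 1.
That gives (1*59 + 13)/(1*9 + 2) = 72/11.
Compare the errors: |x - 59/9| = |190*9 - 59*29|/(29*9) = 1/261, and |x - 72/11| = |190*11 - 72*29|/(29*11) = 2/319.
Cross-multiplying, 1*319 = 319 < 522 = 2*261, so 1/261 is smaller: the convergent 59/9 is closer to x than 72/11.

59/9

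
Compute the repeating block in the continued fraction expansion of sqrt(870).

Write x_i = (sqrt(870) + m_i)/d_i with (m_0, d_0) = (0, 1). a_0 = floor(sqrt(870)) = 29, since 29^2 = 841 <= 870 < 900 = 30^2.
Iterate m_{i+1} = d_i*a_i - m_i, d_{i+1} = (870 - m_{i+1}^2)/d_i, a_{i+1} = floor((a_0 + m_{i+1})/d_{i+1}):
  m_1 = 1*29 - 0 = 29, d_1 = (870 - 29^2)/1 = 29/1 = 29, a_1 = floor((29 + 29)/29) = 2.
  m_2 = 29*2 - 29 = 29, d_2 = (870 - 29^2)/29 = 29/29 = 1, a_2 = floor((29 + 29)/1) = 58.
  m_3 = 1*58 - 29 = 29, d_3 = (870 - 29^2)/1 = 29/1 = 29: (m_3, d_3) = (m_1, d_1) = (29, 29), so from here the quotients repeat a_1, a_2; the period length is 2.
Hence the expansion of sqrt(870) is a_0 = 29 followed by the repeating block 2, 58 (period 2).

[29; (2, 58)]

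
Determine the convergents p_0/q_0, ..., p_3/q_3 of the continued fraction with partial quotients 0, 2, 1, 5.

0/1, 1/2, 1/3, 6/17

Using the convergent recurrence p_i = a_i*p_{i-1} + p_{i-2}, q_i = a_i*q_{i-1} + q_{i-2} with p_{-2}=0, p_{-1}=1, q_{-2}=1, q_{-1}=0:
  i=0: a_0=0, p_0 = 0*1 + 0 = 0, q_0 = 0*0 + 1 = 1.
  i=1: a_1=2, p_1 = 2*0 + 1 = 1, q_1 = 2*1 + 0 = 2.
  i=2: a_2=1, p_2 = 1*1 + 0 = 1, q_2 = 1*2 + 1 = 3.
  i=3: a_3=5, p_3 = 5*1 + 1 = 6, q_3 = 5*3 + 2 = 17.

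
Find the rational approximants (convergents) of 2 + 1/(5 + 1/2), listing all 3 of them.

2/1, 11/5, 24/11

Using the convergent recurrence p_i = a_i*p_{i-1} + p_{i-2}, q_i = a_i*q_{i-1} + q_{i-2} with p_{-2}=0, p_{-1}=1, q_{-2}=1, q_{-1}=0:
  i=0: a_0=2, p_0 = 2*1 + 0 = 2, q_0 = 2*0 + 1 = 1.
  i=1: a_1=5, p_1 = 5*2 + 1 = 11, q_1 = 5*1 + 0 = 5.
  i=2: a_2=2, p_2 = 2*11 + 2 = 24, q_2 = 2*5 + 1 = 11.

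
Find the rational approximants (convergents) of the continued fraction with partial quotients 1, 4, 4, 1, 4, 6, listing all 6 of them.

1/1, 5/4, 21/17, 26/21, 125/101, 776/627

Using the convergent recurrence p_i = a_i*p_{i-1} + p_{i-2}, q_i = a_i*q_{i-1} + q_{i-2} with p_{-2}=0, p_{-1}=1, q_{-2}=1, q_{-1}=0:
  i=0: a_0=1, p_0 = 1*1 + 0 = 1, q_0 = 1*0 + 1 = 1.
  i=1: a_1=4, p_1 = 4*1 + 1 = 5, q_1 = 4*1 + 0 = 4.
  i=2: a_2=4, p_2 = 4*5 + 1 = 21, q_2 = 4*4 + 1 = 17.
  i=3: a_3=1, p_3 = 1*21 + 5 = 26, q_3 = 1*17 + 4 = 21.
  i=4: a_4=4, p_4 = 4*26 + 21 = 125, q_4 = 4*21 + 17 = 101.
  i=5: a_5=6, p_5 = 6*125 + 26 = 776, q_5 = 6*101 + 21 = 627.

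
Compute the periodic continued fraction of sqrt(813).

[28; (1, 1, 18, 1, 1, 56)]

Write x_i = (sqrt(813) + m_i)/d_i with (m_0, d_0) = (0, 1). a_0 = floor(sqrt(813)) = 28, since 28^2 = 784 <= 813 < 841 = 29^2.
Iterate m_{i+1} = d_i*a_i - m_i, d_{i+1} = (813 - m_{i+1}^2)/d_i, a_{i+1} = floor((a_0 + m_{i+1})/d_{i+1}):
  m_1 = 1*28 - 0 = 28, d_1 = (813 - 28^2)/1 = 29/1 = 29, a_1 = floor((28 + 28)/29) = 1.
  m_2 = 29*1 - 28 = 1, d_2 = (813 - 1^2)/29 = 812/29 = 28, a_2 = floor((28 + 1)/28) = 1.
  m_3 = 28*1 - 1 = 27, d_3 = (813 - 27^2)/28 = 84/28 = 3, a_3 = floor((28 + 27)/3) = 18.
  m_4 = 3*18 - 27 = 27, d_4 = (813 - 27^2)/3 = 84/3 = 28, a_4 = floor((28 + 27)/28) = 1.
  m_5 = 28*1 - 27 = 1, d_5 = (813 - 1^2)/28 = 812/28 = 29, a_5 = floor((28 + 1)/29) = 1.
  m_6 = 29*1 - 1 = 28, d_6 = (813 - 28^2)/29 = 29/29 = 1, a_6 = floor((28 + 28)/1) = 56.
  m_7 = 1*56 - 28 = 28, d_7 = (813 - 28^2)/1 = 29/1 = 29: (m_7, d_7) = (m_1, d_1) = (28, 29), so from here the quotients repeat a_1, ..., a_6; the period length is 6.
Hence the expansion of sqrt(813) is a_0 = 28 followed by the repeating block 1, 1, 18, 1, 1, 56 (period 6).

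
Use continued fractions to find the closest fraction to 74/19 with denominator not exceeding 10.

Expand x = 74/19 as a continued fraction with the Euclidean algorithm:
  74 = 3*19 + 17, so a_0 = 3.
  19 = 1*17 + 2, so a_1 = 1.
  17 = 8*2 + 1, so a_2 = 8.
  2 = 2*1 + 0, so a_3 = 2.
so x = [3; 1, 8, 2].
Convergents (p_i = a_i*p_{i-1} + p_{i-2}, q_i = a_i*q_{i-1} + q_{i-2} with p_{-2}=0, p_{-1}=1, q_{-2}=1, q_{-1}=0), until the denominator exceeds 10:
  i=0: a_0=3, p_0 = 3*1 + 0 = 3, q_0 = 3*0 + 1 = 1.
  i=1: a_1=1, p_1 = 1*3 + 1 = 4, q_1 = 1*1 + 0 = 1.
  i=2: a_2=8, p_2 = 8*4 + 3 = 35, q_2 = 8*1 + 1 = 9.
  i=3: a_3=2, p_3 = 2*35 + 4 = 74, q_3 = 2*9 + 1 = 19.
q_3 = 19 > 10, so the last convergent with denominator <= 10 is p_2/q_2 = 35/9.
The closest fraction with denominator <= 10 is either p_2/q_2 or the intermediate fraction (k*p_2 + p_1)/(k*q_2 + q_1) with the largest k >= 1 whose denominator stays <= 10; these approach x as k grows, and every other convergent or intermediate fraction in range is farther away.
Largest k: floor((10 - q_1)/q_2) = floor((10 - 1)/9) = 1.
That gives (1*35 + 4)/(1*9 + 1) = 39/10.
Compare the errors: |x - 35/9| = |74*9 - 35*19|/(19*9) = 1/171, and |x - 39/10| = |74*10 - 39*19|/(19*10) = 1/190.
Cross-multiplying, 1*171 = 171 < 190 = 1*190, so 1/190 is smaller: the intermediate fraction 39/10 is closer to x than 35/9.

39/10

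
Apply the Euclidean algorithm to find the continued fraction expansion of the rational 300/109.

Run the Euclidean algorithm on 300 and 109; the successive quotients are the partial quotients a_0, a_1, ... (each step inverts the fractional part left over by the previous one):
  300 = 2*109 + 82, so a_0 = 2.
  109 = 1*82 + 27, so a_1 = 1.
  82 = 3*27 + 1, so a_2 = 3.
  27 = 27*1 + 0, so a_3 = 27.
The remainder reaches 0 after 4 divisions, so the expansion has 4 partial quotients, read off in order.

[2; 1, 3, 27]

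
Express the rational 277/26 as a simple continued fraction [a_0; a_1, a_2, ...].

[10; 1, 1, 1, 8]

Run the Euclidean algorithm on 277 and 26; the successive quotients are the partial quotients a_0, a_1, ... (each step inverts the fractional part left over by the previous one):
  277 = 10*26 + 17, so a_0 = 10.
  26 = 1*17 + 9, so a_1 = 1.
  17 = 1*9 + 8, so a_2 = 1.
  9 = 1*8 + 1, so a_3 = 1.
  8 = 8*1 + 0, so a_4 = 8.
The remainder reaches 0 after 5 divisions, so the expansion has 5 partial quotients, read off in order.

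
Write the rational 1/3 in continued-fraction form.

Run the Euclidean algorithm on 1 and 3; the successive quotients are the partial quotients a_0, a_1, ... (each step inverts the fractional part left over by the previous one):
  1 = 0*3 + 1, so a_0 = 0.
  3 = 3*1 + 0, so a_1 = 3.
The remainder reaches 0 after 2 divisions, so the expansion has 2 partial quotients, read off in order.

[0; 3]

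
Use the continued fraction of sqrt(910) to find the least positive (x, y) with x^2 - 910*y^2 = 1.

First expand sqrt(910) as a continued fraction. With x_i = (sqrt(910) + m_i)/d_i and (m_0, d_0) = (0, 1): a_0 = floor(sqrt(910)) = 30, since 30^2 = 900 <= 910 < 961 = 31^2.
Iterate m_{i+1} = d_i*a_i - m_i, d_{i+1} = (910 - m_{i+1}^2)/d_i, a_{i+1} = floor((a_0 + m_{i+1})/d_{i+1}):
  m_1 = 1*30 - 0 = 30, d_1 = (910 - 30^2)/1 = 10/1 = 10, a_1 = floor((30 + 30)/10) = 6.
  m_2 = 10*6 - 30 = 30, d_2 = (910 - 30^2)/10 = 10/10 = 1, a_2 = floor((30 + 30)/1) = 60.
  m_3 = 1*60 - 30 = 30, d_3 = (910 - 30^2)/1 = 10/1 = 10: (m_3, d_3) = (m_1, d_1) = (30, 10), so from here the quotients repeat a_1, a_2; the period length is 2.
So sqrt(910) = [30; (6, 60)] with period length k = 2.
k is even, so the fundamental solution of x^2 - 910y^2 = 1 is (p_{k-1}, q_{k-1}) = (p_1, q_1); compute convergents through index 1.
Convergents (p_i = a_i*p_{i-1} + p_{i-2}, q_i = a_i*q_{i-1} + q_{i-2} with p_{-2}=0, p_{-1}=1, q_{-2}=1, q_{-1}=0):
  i=0: a_0=30, p_0 = 30*1 + 0 = 30, q_0 = 30*0 + 1 = 1.
  i=1: a_1=6, p_1 = 6*30 + 1 = 181, q_1 = 6*1 + 0 = 6.
Check: 181^2 - 910*6^2 = 32761 - 32760 = 1, so (x, y) = (181, 6) solves the equation, and by the theorem it is the least positive solution.

(x, y) = (181, 6)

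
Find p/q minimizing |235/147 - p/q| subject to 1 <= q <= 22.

8/5

Expand x = 235/147 as a continued fraction with the Euclidean algorithm:
  235 = 1*147 + 88, so a_0 = 1.
  147 = 1*88 + 59, so a_1 = 1.
  88 = 1*59 + 29, so a_2 = 1.
  59 = 2*29 + 1, so a_3 = 2.
  29 = 29*1 + 0, so a_4 = 29.
so x = [1; 1, 1, 2, 29].
Convergents (p_i = a_i*p_{i-1} + p_{i-2}, q_i = a_i*q_{i-1} + q_{i-2} with p_{-2}=0, p_{-1}=1, q_{-2}=1, q_{-1}=0), until the denominator exceeds 22:
  i=0: a_0=1, p_0 = 1*1 + 0 = 1, q_0 = 1*0 + 1 = 1.
  i=1: a_1=1, p_1 = 1*1 + 1 = 2, q_1 = 1*1 + 0 = 1.
  i=2: a_2=1, p_2 = 1*2 + 1 = 3, q_2 = 1*1 + 1 = 2.
  i=3: a_3=2, p_3 = 2*3 + 2 = 8, q_3 = 2*2 + 1 = 5.
  i=4: a_4=29, p_4 = 29*8 + 3 = 235, q_4 = 29*5 + 2 = 147.
q_4 = 147 > 22, so the last convergent with denominator <= 22 is p_3/q_3 = 8/5.
The closest fraction with denominator <= 22 is either p_3/q_3 or the intermediate fraction (k*p_3 + p_2)/(k*q_3 + q_2) with the largest k >= 1 whose denominator stays <= 22; these approach x as k grows, and every other convergent or intermediate fraction in range is farther away.
Largest k: floor((22 - q_2)/q_3) = floor((22 - 2)/5) = 4.
That gives (4*8 + 3)/(4*5 + 2) = 35/22.
Compare the errors: |x - 8/5| = |235*5 - 8*147|/(147*5) = 1/735, and |x - 35/22| = |235*22 - 35*147|/(147*22) = 25/3234.
Cross-multiplying, 1*3234 = 3234 < 18375 = 25*735, so 1/735 is smaller: the convergent 8/5 is closer to x than 35/22.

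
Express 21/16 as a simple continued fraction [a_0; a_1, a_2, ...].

Run the Euclidean algorithm on 21 and 16; the successive quotients are the partial quotients a_0, a_1, ... (each step inverts the fractional part left over by the previous one):
  21 = 1*16 + 5, so a_0 = 1.
  16 = 3*5 + 1, so a_1 = 3.
  5 = 5*1 + 0, so a_2 = 5.
The remainder reaches 0 after 3 divisions, so the expansion has 3 partial quotients, read off in order.

[1; 3, 5]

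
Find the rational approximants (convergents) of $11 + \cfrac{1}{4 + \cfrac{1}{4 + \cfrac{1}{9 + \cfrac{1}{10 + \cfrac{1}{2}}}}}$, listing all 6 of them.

Using the convergent recurrence p_i = a_i*p_{i-1} + p_{i-2}, q_i = a_i*q_{i-1} + q_{i-2} with p_{-2}=0, p_{-1}=1, q_{-2}=1, q_{-1}=0:
  i=0: a_0=11, p_0 = 11*1 + 0 = 11, q_0 = 11*0 + 1 = 1.
  i=1: a_1=4, p_1 = 4*11 + 1 = 45, q_1 = 4*1 + 0 = 4.
  i=2: a_2=4, p_2 = 4*45 + 11 = 191, q_2 = 4*4 + 1 = 17.
  i=3: a_3=9, p_3 = 9*191 + 45 = 1764, q_3 = 9*17 + 4 = 157.
  i=4: a_4=10, p_4 = 10*1764 + 191 = 17831, q_4 = 10*157 + 17 = 1587.
  i=5: a_5=2, p_5 = 2*17831 + 1764 = 37426, q_5 = 2*1587 + 157 = 3331.

11/1, 45/4, 191/17, 1764/157, 17831/1587, 37426/3331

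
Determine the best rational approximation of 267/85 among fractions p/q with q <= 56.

157/50

Expand x = 267/85 as a continued fraction with the Euclidean algorithm:
  267 = 3*85 + 12, so a_0 = 3.
  85 = 7*12 + 1, so a_1 = 7.
  12 = 12*1 + 0, so a_2 = 12.
so x = [3; 7, 12].
Convergents (p_i = a_i*p_{i-1} + p_{i-2}, q_i = a_i*q_{i-1} + q_{i-2} with p_{-2}=0, p_{-1}=1, q_{-2}=1, q_{-1}=0), until the denominator exceeds 56:
  i=0: a_0=3, p_0 = 3*1 + 0 = 3, q_0 = 3*0 + 1 = 1.
  i=1: a_1=7, p_1 = 7*3 + 1 = 22, q_1 = 7*1 + 0 = 7.
  i=2: a_2=12, p_2 = 12*22 + 3 = 267, q_2 = 12*7 + 1 = 85.
q_2 = 85 > 56, so the last convergent with denominator <= 56 is p_1/q_1 = 22/7.
The closest fraction with denominator <= 56 is either p_1/q_1 or the intermediate fraction (k*p_1 + p_0)/(k*q_1 + q_0) with the largest k >= 1 whose denominator stays <= 56; these approach x as k grows, and every other convergent or intermediate fraction in range is farther away.
Largest k: floor((56 - q_0)/q_1) = floor((56 - 1)/7) = 7.
That gives (7*22 + 3)/(7*7 + 1) = 157/50.
Compare the errors: |x - 22/7| = |267*7 - 22*85|/(85*7) = 1/595, and |x - 157/50| = |267*50 - 157*85|/(85*50) = 5/4250.
Cross-multiplying, 5*595 = 2975 < 4250 = 1*4250, so 5/4250 is smaller: the intermediate fraction 157/50 is closer to x than 22/7.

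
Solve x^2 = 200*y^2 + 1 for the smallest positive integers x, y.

(x, y) = (99, 7)

First expand sqrt(200) as a continued fraction. With x_i = (sqrt(200) + m_i)/d_i and (m_0, d_0) = (0, 1): a_0 = floor(sqrt(200)) = 14, since 14^2 = 196 <= 200 < 225 = 15^2.
Iterate m_{i+1} = d_i*a_i - m_i, d_{i+1} = (200 - m_{i+1}^2)/d_i, a_{i+1} = floor((a_0 + m_{i+1})/d_{i+1}):
  m_1 = 1*14 - 0 = 14, d_1 = (200 - 14^2)/1 = 4/1 = 4, a_1 = floor((14 + 14)/4) = 7.
  m_2 = 4*7 - 14 = 14, d_2 = (200 - 14^2)/4 = 4/4 = 1, a_2 = floor((14 + 14)/1) = 28.
  m_3 = 1*28 - 14 = 14, d_3 = (200 - 14^2)/1 = 4/1 = 4: (m_3, d_3) = (m_1, d_1) = (14, 4), so from here the quotients repeat a_1, a_2; the period length is 2.
So sqrt(200) = [14; (7, 28)] with period length k = 2.
k is even, so the fundamental solution of x^2 - 200y^2 = 1 is (p_{k-1}, q_{k-1}) = (p_1, q_1); compute convergents through index 1.
Convergents (p_i = a_i*p_{i-1} + p_{i-2}, q_i = a_i*q_{i-1} + q_{i-2} with p_{-2}=0, p_{-1}=1, q_{-2}=1, q_{-1}=0):
  i=0: a_0=14, p_0 = 14*1 + 0 = 14, q_0 = 14*0 + 1 = 1.
  i=1: a_1=7, p_1 = 7*14 + 1 = 99, q_1 = 7*1 + 0 = 7.
Check: 99^2 - 200*7^2 = 9801 - 9800 = 1, so (x, y) = (99, 7) solves the equation, and by the theorem it is the least positive solution.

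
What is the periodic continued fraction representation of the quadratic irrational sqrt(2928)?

[54; (9, 108)]

Write x_i = (sqrt(2928) + m_i)/d_i with (m_0, d_0) = (0, 1). a_0 = floor(sqrt(2928)) = 54, since 54^2 = 2916 <= 2928 < 3025 = 55^2.
Iterate m_{i+1} = d_i*a_i - m_i, d_{i+1} = (2928 - m_{i+1}^2)/d_i, a_{i+1} = floor((a_0 + m_{i+1})/d_{i+1}):
  m_1 = 1*54 - 0 = 54, d_1 = (2928 - 54^2)/1 = 12/1 = 12, a_1 = floor((54 + 54)/12) = 9.
  m_2 = 12*9 - 54 = 54, d_2 = (2928 - 54^2)/12 = 12/12 = 1, a_2 = floor((54 + 54)/1) = 108.
  m_3 = 1*108 - 54 = 54, d_3 = (2928 - 54^2)/1 = 12/1 = 12: (m_3, d_3) = (m_1, d_1) = (54, 12), so from here the quotients repeat a_1, a_2; the period length is 2.
Hence the expansion of sqrt(2928) is a_0 = 54 followed by the repeating block 9, 108 (period 2).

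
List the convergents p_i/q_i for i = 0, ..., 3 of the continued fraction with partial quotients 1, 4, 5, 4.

Using the convergent recurrence p_i = a_i*p_{i-1} + p_{i-2}, q_i = a_i*q_{i-1} + q_{i-2} with p_{-2}=0, p_{-1}=1, q_{-2}=1, q_{-1}=0:
  i=0: a_0=1, p_0 = 1*1 + 0 = 1, q_0 = 1*0 + 1 = 1.
  i=1: a_1=4, p_1 = 4*1 + 1 = 5, q_1 = 4*1 + 0 = 4.
  i=2: a_2=5, p_2 = 5*5 + 1 = 26, q_2 = 5*4 + 1 = 21.
  i=3: a_3=4, p_3 = 4*26 + 5 = 109, q_3 = 4*21 + 4 = 88.

1/1, 5/4, 26/21, 109/88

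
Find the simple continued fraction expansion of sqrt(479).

[21; (1, 7, 1, 3, 2, 21, 2, 3, 1, 7, 1, 42)]

Write x_i = (sqrt(479) + m_i)/d_i with (m_0, d_0) = (0, 1). a_0 = floor(sqrt(479)) = 21, since 21^2 = 441 <= 479 < 484 = 22^2.
Iterate m_{i+1} = d_i*a_i - m_i, d_{i+1} = (479 - m_{i+1}^2)/d_i, a_{i+1} = floor((a_0 + m_{i+1})/d_{i+1}):
  m_1 = 1*21 - 0 = 21, d_1 = (479 - 21^2)/1 = 38/1 = 38, a_1 = floor((21 + 21)/38) = 1.
  m_2 = 38*1 - 21 = 17, d_2 = (479 - 17^2)/38 = 190/38 = 5, a_2 = floor((21 + 17)/5) = 7.
  m_3 = 5*7 - 17 = 18, d_3 = (479 - 18^2)/5 = 155/5 = 31, a_3 = floor((21 + 18)/31) = 1.
  m_4 = 31*1 - 18 = 13, d_4 = (479 - 13^2)/31 = 310/31 = 10, a_4 = floor((21 + 13)/10) = 3.
  m_5 = 10*3 - 13 = 17, d_5 = (479 - 17^2)/10 = 190/10 = 19, a_5 = floor((21 + 17)/19) = 2.
  m_6 = 19*2 - 17 = 21, d_6 = (479 - 21^2)/19 = 38/19 = 2, a_6 = floor((21 + 21)/2) = 21.
  m_7 = 2*21 - 21 = 21, d_7 = (479 - 21^2)/2 = 38/2 = 19, a_7 = floor((21 + 21)/19) = 2.
  m_8 = 19*2 - 21 = 17, d_8 = (479 - 17^2)/19 = 190/19 = 10, a_8 = floor((21 + 17)/10) = 3.
  m_9 = 10*3 - 17 = 13, d_9 = (479 - 13^2)/10 = 310/10 = 31, a_9 = floor((21 + 13)/31) = 1.
  m_10 = 31*1 - 13 = 18, d_10 = (479 - 18^2)/31 = 155/31 = 5, a_10 = floor((21 + 18)/5) = 7.
  m_11 = 5*7 - 18 = 17, d_11 = (479 - 17^2)/5 = 190/5 = 38, a_11 = floor((21 + 17)/38) = 1.
  m_12 = 38*1 - 17 = 21, d_12 = (479 - 21^2)/38 = 38/38 = 1, a_12 = floor((21 + 21)/1) = 42.
  m_13 = 1*42 - 21 = 21, d_13 = (479 - 21^2)/1 = 38/1 = 38: (m_13, d_13) = (m_1, d_1) = (21, 38), so from here the quotients repeat a_1, ..., a_12; the period length is 12.
Hence the expansion of sqrt(479) is a_0 = 21 followed by the repeating block 1, 7, 1, 3, 2, 21, 2, 3, 1, 7, 1, 42 (period 12).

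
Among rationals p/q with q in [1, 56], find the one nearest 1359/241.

203/36

Expand x = 1359/241 as a continued fraction with the Euclidean algorithm:
  1359 = 5*241 + 154, so a_0 = 5.
  241 = 1*154 + 87, so a_1 = 1.
  154 = 1*87 + 67, so a_2 = 1.
  87 = 1*67 + 20, so a_3 = 1.
  67 = 3*20 + 7, so a_4 = 3.
  20 = 2*7 + 6, so a_5 = 2.
  7 = 1*6 + 1, so a_6 = 1.
  6 = 6*1 + 0, so a_7 = 6.
so x = [5; 1, 1, 1, 3, 2, 1, 6].
Convergents (p_i = a_i*p_{i-1} + p_{i-2}, q_i = a_i*q_{i-1} + q_{i-2} with p_{-2}=0, p_{-1}=1, q_{-2}=1, q_{-1}=0), until the denominator exceeds 56:
  i=0: a_0=5, p_0 = 5*1 + 0 = 5, q_0 = 5*0 + 1 = 1.
  i=1: a_1=1, p_1 = 1*5 + 1 = 6, q_1 = 1*1 + 0 = 1.
  i=2: a_2=1, p_2 = 1*6 + 5 = 11, q_2 = 1*1 + 1 = 2.
  i=3: a_3=1, p_3 = 1*11 + 6 = 17, q_3 = 1*2 + 1 = 3.
  i=4: a_4=3, p_4 = 3*17 + 11 = 62, q_4 = 3*3 + 2 = 11.
  i=5: a_5=2, p_5 = 2*62 + 17 = 141, q_5 = 2*11 + 3 = 25.
  i=6: a_6=1, p_6 = 1*141 + 62 = 203, q_6 = 1*25 + 11 = 36.
  i=7: a_7=6, p_7 = 6*203 + 141 = 1359, q_7 = 6*36 + 25 = 241.
q_7 = 241 > 56, so the last convergent with denominator <= 56 is p_6/q_6 = 203/36.
The closest fraction with denominator <= 56 is either p_6/q_6 or the intermediate fraction (k*p_6 + p_5)/(k*q_6 + q_5) with the largest k >= 1 whose denominator stays <= 56; these approach x as k grows, and every other convergent or intermediate fraction in range is farther away.
Largest k: floor((56 - q_5)/q_6) = floor((56 - 25)/36) = 0.
Since k = 0, no intermediate fraction beyond p_6/q_6 has denominator <= 56, so the convergent 203/36 is the closest (its error is |1359*36 - 203*241|/(241*36) = 1/8676).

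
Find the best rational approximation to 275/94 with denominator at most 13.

Expand x = 275/94 as a continued fraction with the Euclidean algorithm:
  275 = 2*94 + 87, so a_0 = 2.
  94 = 1*87 + 7, so a_1 = 1.
  87 = 12*7 + 3, so a_2 = 12.
  7 = 2*3 + 1, so a_3 = 2.
  3 = 3*1 + 0, so a_4 = 3.
so x = [2; 1, 12, 2, 3].
Convergents (p_i = a_i*p_{i-1} + p_{i-2}, q_i = a_i*q_{i-1} + q_{i-2} with p_{-2}=0, p_{-1}=1, q_{-2}=1, q_{-1}=0), until the denominator exceeds 13:
  i=0: a_0=2, p_0 = 2*1 + 0 = 2, q_0 = 2*0 + 1 = 1.
  i=1: a_1=1, p_1 = 1*2 + 1 = 3, q_1 = 1*1 + 0 = 1.
  i=2: a_2=12, p_2 = 12*3 + 2 = 38, q_2 = 12*1 + 1 = 13.
  i=3: a_3=2, p_3 = 2*38 + 3 = 79, q_3 = 2*13 + 1 = 27.
q_3 = 27 > 13, so the last convergent with denominator <= 13 is p_2/q_2 = 38/13.
The closest fraction with denominator <= 13 is either p_2/q_2 or the intermediate fraction (k*p_2 + p_1)/(k*q_2 + q_1) with the largest k >= 1 whose denominator stays <= 13; these approach x as k grows, and every other convergent or intermediate fraction in range is farther away.
Largest k: floor((13 - q_1)/q_2) = floor((13 - 1)/13) = 0.
Since k = 0, no intermediate fraction beyond p_2/q_2 has denominator <= 13, so the convergent 38/13 is the closest (its error is |275*13 - 38*94|/(94*13) = 3/1222).

38/13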